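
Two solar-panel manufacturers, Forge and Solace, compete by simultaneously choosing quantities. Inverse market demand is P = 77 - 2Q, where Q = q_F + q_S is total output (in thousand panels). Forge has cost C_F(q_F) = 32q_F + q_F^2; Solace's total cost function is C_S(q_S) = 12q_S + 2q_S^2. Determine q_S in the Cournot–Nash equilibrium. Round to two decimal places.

Forge's profit: π_F = (77 - 2Q)q_F - (32q_F + q_F²). Setting ∂π_F/∂q_F = 0: 45 - 6q_F - 2(q_S) = 0.
Solace's first-order condition: 65 - 8q_S - 2(q_F) = 0.
Best responses: q_F = (45 - 2q_S)/6, q_S = (65 - 2q_F)/8.
Solving the pair: q_F = 115/22, q_S = 75/11.

6.82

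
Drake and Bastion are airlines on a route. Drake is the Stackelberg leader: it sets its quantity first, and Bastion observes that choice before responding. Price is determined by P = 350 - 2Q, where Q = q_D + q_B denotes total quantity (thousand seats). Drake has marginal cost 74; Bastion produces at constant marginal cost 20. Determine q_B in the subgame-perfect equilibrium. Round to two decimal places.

54.75

The follower Bastion best-responds to any q_D: π_B = (350 - 2Q)q_B - 20q_B.
Setting the follower's marginal profit to zero, 330 - 2q_D - 4q_B = 0, i.e. q_B = (330 - 2q_D)/4.
Drake substitutes q_B(q_D) into its own profit: π_D = q_D(350 - 2q_D - (330 - 2q_D)/2) - 74q_D = (185 - q_D)q_D - 74q_D.
The leader's first-order condition 111 - 2q_D = 0 yields q_D = 111/2.
Then q_B = (330 - 2·(111/2))/4 = 219/4.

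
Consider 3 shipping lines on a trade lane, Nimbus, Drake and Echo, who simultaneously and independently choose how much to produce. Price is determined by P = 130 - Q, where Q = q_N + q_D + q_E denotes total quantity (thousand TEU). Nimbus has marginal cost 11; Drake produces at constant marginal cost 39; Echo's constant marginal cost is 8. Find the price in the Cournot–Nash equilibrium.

47

Nimbus's profit: π_N = (130 - Q)q_N - (11q_N). Setting ∂π_N/∂q_N = 0: 119 - 2q_N - (q_D + q_E) = 0.
Drake's profit: π_D = (130 - Q)q_D - (39q_D). Setting ∂π_D/∂q_D = 0: 91 - 2q_D - (q_N + q_E) = 0.
Echo's first-order condition: 122 - 2q_E - (q_N + q_D) = 0.
Adding the 3 first-order conditions: 332 − 4Q = 0, so Q = 83.
Back-substituting: q_N = (119 − 83) = 36, q_D = (91 − 83) = 8, q_E = (122 − 83) = 39.
Total output Q = 83, so price P = 130 - 83 = 47.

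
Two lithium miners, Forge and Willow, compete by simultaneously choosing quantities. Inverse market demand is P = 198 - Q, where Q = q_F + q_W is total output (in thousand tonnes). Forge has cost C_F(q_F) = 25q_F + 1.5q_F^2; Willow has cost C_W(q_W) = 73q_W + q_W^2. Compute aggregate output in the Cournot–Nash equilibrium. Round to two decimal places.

53.63

Forge's profit: π_F = (198 - Q)q_F - (25q_F + (3/2)q_F²). Setting ∂π_F/∂q_F = 0: 173 - 5q_F - (q_W) = 0.
Willow's first-order condition: 125 - 4q_W - (q_F) = 0.
Rearranging gives the reaction functions q_F = (173 - q_W)/5 and q_W = (125 - q_F)/4.
Substituting one into the other gives q_F = 567/19 and q_W = 452/19.
Total output Q = 567/19 + 452/19 = 1019/19.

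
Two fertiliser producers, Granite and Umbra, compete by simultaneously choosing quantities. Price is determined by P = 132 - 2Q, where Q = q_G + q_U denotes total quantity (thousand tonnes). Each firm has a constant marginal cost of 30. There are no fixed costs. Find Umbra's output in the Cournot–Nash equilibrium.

A representative firm's profit is π_i = q_i(132 - 2Q) - 30q_i.
Setting ∂π_i/∂q_i = 0 with rivals' quantities fixed: 102 - 4q_i - 2q_j = 0.
With identical firms every q_j equals q_i, so q_j = q_i and 102 = 6q_i, giving q_i = 17.

17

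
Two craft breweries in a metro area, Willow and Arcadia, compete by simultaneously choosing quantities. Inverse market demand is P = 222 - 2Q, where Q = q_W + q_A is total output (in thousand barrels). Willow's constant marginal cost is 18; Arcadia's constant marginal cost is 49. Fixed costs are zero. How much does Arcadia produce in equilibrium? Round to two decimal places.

Willow's profit: π_W = (222 - 2Q)q_W - (18q_W). Setting ∂π_W/∂q_W = 0: 204 - 4q_W - 2(q_A) = 0.
Arcadia's first-order condition: 173 - 4q_A - 2(q_W) = 0.
Best responses: q_W = (204 - 2q_A)/4, q_A = (173 - 2q_W)/4.
Substituting one into the other gives q_W = 235/6 and q_A = 71/3.

23.67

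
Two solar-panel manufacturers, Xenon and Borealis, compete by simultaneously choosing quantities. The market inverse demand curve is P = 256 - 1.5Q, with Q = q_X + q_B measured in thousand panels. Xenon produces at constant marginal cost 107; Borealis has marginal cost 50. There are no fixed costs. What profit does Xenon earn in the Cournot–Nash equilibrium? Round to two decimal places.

Xenon's profit: π_X = (256 - 1.5Q)q_X - (107q_X). Setting ∂π_X/∂q_X = 0: 149 - 3q_X - (3/2)(q_B) = 0.
Borealis's first-order condition: 206 - 3q_B - (3/2)(q_X) = 0.
Best responses: q_X = (149 - (3/2)q_B)/3, q_B = (206 - (3/2)q_X)/3.
Solving the pair: q_X = 184/9, q_B = 526/9.
Price P = 256 - (3/2)·(710/9) = 413/3.
Xenon's profit: (413/3 - 107)·(184/9) = 626.9630.

626.96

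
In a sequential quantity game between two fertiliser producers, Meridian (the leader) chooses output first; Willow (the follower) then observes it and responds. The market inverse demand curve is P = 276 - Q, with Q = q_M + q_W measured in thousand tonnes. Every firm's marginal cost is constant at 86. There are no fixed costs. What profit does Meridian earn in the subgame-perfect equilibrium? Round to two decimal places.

4512.50

Solve by backward induction. Given q_M, the follower Willow maximises π_W = (276 - q_M - q_W)q_W - 86q_W.
∂π_W/∂q_W = 190 - q_M - 2q_W = 0 gives the reaction function q_W = (190 - q_M)/2.
The leader anticipates this reaction. Substituting into P = 276 - Q gives P = 181 - (1/2)q_M, so π_M = (181 - (1/2)q_M)q_M - 86q_M.
The leader's first-order condition 95 - q_M = 0 yields q_M = 95.
Then q_W = (190 - 95)/2 = 95/2.
Price P = 276 - 285/2 = 267/2.
Meridian's profit: (267/2 - 86)·95 = 4512.5000.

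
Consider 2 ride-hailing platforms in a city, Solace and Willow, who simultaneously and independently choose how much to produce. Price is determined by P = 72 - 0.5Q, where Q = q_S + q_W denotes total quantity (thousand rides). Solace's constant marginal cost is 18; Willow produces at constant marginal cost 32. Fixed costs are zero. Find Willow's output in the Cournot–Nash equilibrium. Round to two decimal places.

Solace's profit: π_S = (72 - 0.5Q)q_S - (18q_S). Setting ∂π_S/∂q_S = 0: 54 - q_S - (1/2)(q_W) = 0.
Willow's first-order condition: 40 - q_W - (1/2)(q_S) = 0.
Best responses: q_S = (54 - (1/2)q_W), q_W = (40 - (1/2)q_S).
Substituting one into the other gives q_S = 136/3 and q_W = 52/3.

17.33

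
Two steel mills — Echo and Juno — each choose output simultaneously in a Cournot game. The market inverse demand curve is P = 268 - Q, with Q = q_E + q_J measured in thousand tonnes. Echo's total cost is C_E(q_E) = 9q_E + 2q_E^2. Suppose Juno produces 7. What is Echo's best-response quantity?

42

With the rival's output fixed at 7, Echo's profit is π_E = (268 - 7 - q_E)q_E - (9q_E + 2q_E²) = (261 - q_E)q_E - (9q_E + 2q_E²).
∂π_E/∂q_E = 252 - 6q_E = 0, so q_E = 42.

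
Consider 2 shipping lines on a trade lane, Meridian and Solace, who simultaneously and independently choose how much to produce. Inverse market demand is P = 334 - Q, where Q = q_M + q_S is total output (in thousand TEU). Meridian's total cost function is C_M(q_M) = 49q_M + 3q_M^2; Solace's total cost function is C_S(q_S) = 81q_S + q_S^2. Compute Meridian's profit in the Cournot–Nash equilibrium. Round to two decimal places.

Meridian's profit: π_M = (334 - Q)q_M - (49q_M + 3q_M²). Setting ∂π_M/∂q_M = 0: 285 - 8q_M - (q_S) = 0.
Solace's first-order condition: 253 - 4q_S - (q_M) = 0.
Rearranging gives the reaction functions q_M = (285 - q_S)/8 and q_S = (253 - q_M)/4.
Solving the pair: q_M = 887/31, q_S = 1739/31.
Price P = 334 - 84.7097 = 249.2903.
Meridian's profit: 249.2903·(887/31) - 49·(887/31) - 3(887/31)² = 3274.7929.

3274.79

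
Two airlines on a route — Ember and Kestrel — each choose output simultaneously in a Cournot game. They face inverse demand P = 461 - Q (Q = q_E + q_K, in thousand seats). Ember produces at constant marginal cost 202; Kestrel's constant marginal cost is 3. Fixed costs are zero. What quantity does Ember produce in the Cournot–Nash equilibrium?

Ember's profit: π_E = (461 - Q)q_E - (202q_E). Setting ∂π_E/∂q_E = 0: 259 - 2q_E - (q_K) = 0.
Kestrel's profit: π_K = (461 - Q)q_K - (3q_K). Setting ∂π_K/∂q_K = 0: 458 - 2q_K - (q_E) = 0.
Rearranging gives the reaction functions q_E = (259 - q_K)/2 and q_K = (458 - q_E)/2.
Substituting one into the other gives q_E = 20 and q_K = 219.

20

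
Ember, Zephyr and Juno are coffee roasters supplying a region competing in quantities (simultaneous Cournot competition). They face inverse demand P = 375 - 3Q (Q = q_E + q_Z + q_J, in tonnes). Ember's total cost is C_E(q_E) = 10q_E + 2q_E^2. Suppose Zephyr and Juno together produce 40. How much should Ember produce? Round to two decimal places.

24.50

With rivals' combined output fixed at 40, Ember's profit is π_E = (375 - 3·40 - 3q_E)q_E - (10q_E + 2q_E²) = (255 - 3q_E)q_E - (10q_E + 2q_E²).
∂π_E/∂q_E = 245 - 10q_E = 0, so q_E = 49/2.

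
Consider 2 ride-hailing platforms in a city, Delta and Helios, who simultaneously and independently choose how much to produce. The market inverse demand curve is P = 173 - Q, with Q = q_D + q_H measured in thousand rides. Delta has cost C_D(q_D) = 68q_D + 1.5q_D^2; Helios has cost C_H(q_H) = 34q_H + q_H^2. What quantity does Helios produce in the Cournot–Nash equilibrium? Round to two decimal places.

31.05

Delta's profit: π_D = (173 - Q)q_D - (68q_D + (3/2)q_D²). Setting ∂π_D/∂q_D = 0: 105 - 5q_D - (q_H) = 0.
Helios's profit: π_H = (173 - Q)q_H - (34q_H + q_H²). Setting ∂π_H/∂q_H = 0: 139 - 4q_H - (q_D) = 0.
Rearranging gives the reaction functions q_D = (105 - q_H)/5 and q_H = (139 - q_D)/4.
Solving the pair: q_D = 281/19, q_H = 590/19.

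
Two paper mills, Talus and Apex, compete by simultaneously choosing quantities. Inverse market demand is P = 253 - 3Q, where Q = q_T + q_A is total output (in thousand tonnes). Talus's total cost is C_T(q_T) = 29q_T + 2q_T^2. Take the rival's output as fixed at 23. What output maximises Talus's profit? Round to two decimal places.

15.50

With the rival's output fixed at 23, Talus's profit is π_T = (253 - 3·23 - 3q_T)q_T - (29q_T + 2q_T²) = (184 - 3q_T)q_T - (29q_T + 2q_T²).
∂π_T/∂q_T = 155 - 10q_T = 0, so q_T = 31/2.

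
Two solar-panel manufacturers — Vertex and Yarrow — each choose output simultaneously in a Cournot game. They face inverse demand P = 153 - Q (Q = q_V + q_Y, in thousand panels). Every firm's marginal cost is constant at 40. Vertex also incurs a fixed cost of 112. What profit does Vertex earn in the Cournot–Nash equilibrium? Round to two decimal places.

1306.78

A representative firm's profit is π_i = q_i(153 - Q) - 40q_i.
First-order condition (treating rivals' output as given): 113 - 2q_i - q_j = 0.
With identical firms every q_j equals q_i, so q_j = q_i and 113 = 3q_i, giving q_i = 113/3.
Price P = 153 - 226/3 = 233/3.
Vertex's profit: (233/3 - 40)·(113/3) - 112 = 1306.7778.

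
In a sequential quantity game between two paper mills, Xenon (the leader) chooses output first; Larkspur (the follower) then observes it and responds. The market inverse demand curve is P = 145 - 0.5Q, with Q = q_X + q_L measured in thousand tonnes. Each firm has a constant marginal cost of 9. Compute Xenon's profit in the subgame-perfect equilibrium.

Solve by backward induction. Given q_X, the follower Larkspur maximises π_L = (145 - (1/2)q_X - (1/2)q_L)q_L - 9q_L.
Follower FOC: 136 - (1/2)q_X - q_L = 0, so q_L(q_X) = (136 - (1/2)q_X).
The leader anticipates this reaction. Substituting into P = 145 - 0.5Q gives P = 77 - (1/4)q_X, so π_X = (77 - (1/4)q_X)q_X - 9q_X.
The leader's first-order condition 68 - (1/2)q_X = 0 yields q_X = 136.
Then q_L = (136 - (1/2)·136) = 68.
Price P = 145 - (1/2)·204 = 43.
Xenon's profit: (43 - 9)·136 = 4624.

4624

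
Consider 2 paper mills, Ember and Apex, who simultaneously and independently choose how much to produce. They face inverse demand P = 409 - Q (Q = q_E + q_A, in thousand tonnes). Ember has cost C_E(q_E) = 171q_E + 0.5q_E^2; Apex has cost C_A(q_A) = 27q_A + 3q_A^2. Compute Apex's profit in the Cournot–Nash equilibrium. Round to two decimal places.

Ember's profit: π_E = (409 - Q)q_E - (171q_E + (1/2)q_E²). Setting ∂π_E/∂q_E = 0: 238 - 3q_E - (q_A) = 0.
Apex's first-order condition: 382 - 8q_A - (q_E) = 0.
So q_E = (238 - q_A)/3 and q_A = (382 - q_E)/8.
Solving the pair: q_E = 1522/23, q_A = 908/23.
Price P = 409 - 105.6522 = 303.3478.
Apex's profit: 303.3478·(908/23) - 27·(908/23) - 3(908/23)² = 6234.1323.

6234.13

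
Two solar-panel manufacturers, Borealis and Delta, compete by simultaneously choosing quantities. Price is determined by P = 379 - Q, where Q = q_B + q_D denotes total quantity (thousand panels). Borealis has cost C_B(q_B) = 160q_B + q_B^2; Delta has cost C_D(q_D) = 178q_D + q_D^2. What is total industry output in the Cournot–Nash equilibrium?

Borealis's profit: π_B = (379 - Q)q_B - (160q_B + q_B²). Setting ∂π_B/∂q_B = 0: 219 - 4q_B - (q_D) = 0.
Delta's profit: π_D = (379 - Q)q_D - (178q_D + q_D²). Setting ∂π_D/∂q_D = 0: 201 - 4q_D - (q_B) = 0.
So q_B = (219 - q_D)/4 and q_D = (201 - q_B)/4.
Substituting one into the other gives q_B = 45 and q_D = 39.
Total output Q = 45 + 39 = 84.

84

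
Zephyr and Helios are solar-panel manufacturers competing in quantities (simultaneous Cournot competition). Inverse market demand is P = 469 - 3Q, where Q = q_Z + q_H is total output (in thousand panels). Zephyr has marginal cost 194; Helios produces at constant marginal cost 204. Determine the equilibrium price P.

Zephyr's profit: π_Z = (469 - 3Q)q_Z - (194q_Z). Setting ∂π_Z/∂q_Z = 0: 275 - 6q_Z - 3(q_H) = 0.
Helios's profit: π_H = (469 - 3Q)q_H - (204q_H). Setting ∂π_H/∂q_H = 0: 265 - 6q_H - 3(q_Z) = 0.
Best responses: q_Z = (275 - 3q_H)/6, q_H = (265 - 3q_Z)/6.
Solving the pair: q_Z = 95/3, q_H = 85/3.
Total output Q = 60, so price P = 469 - 3·60 = 289.

289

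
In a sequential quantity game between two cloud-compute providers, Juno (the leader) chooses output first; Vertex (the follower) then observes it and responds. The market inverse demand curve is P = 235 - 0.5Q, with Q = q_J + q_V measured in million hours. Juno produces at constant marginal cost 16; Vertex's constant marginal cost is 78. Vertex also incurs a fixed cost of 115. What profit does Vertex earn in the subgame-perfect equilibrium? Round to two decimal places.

21.13

The follower Vertex best-responds to any q_J: π_V = (235 - 0.5Q)q_V - 78q_V.
∂π_V/∂q_V = 157 - (1/2)q_J - q_V = 0 gives the reaction function q_V = (157 - (1/2)q_J).
The leader anticipates this reaction. Substituting into P = 235 - 0.5Q gives P = 313/2 - (1/4)q_J, so π_J = (313/2 - (1/4)q_J)q_J - 16q_J.
Maximising: ∂π_J/∂q_J = 281/2 - (1/2)q_J = 0, giving q_J = 281.
Then q_V = (157 - (1/2)·281) = 33/2.
Price P = 235 - (1/2)·(595/2) = 345/4.
Vertex's profit: (345/4 - 78)·(33/2) - 115 = 169/8.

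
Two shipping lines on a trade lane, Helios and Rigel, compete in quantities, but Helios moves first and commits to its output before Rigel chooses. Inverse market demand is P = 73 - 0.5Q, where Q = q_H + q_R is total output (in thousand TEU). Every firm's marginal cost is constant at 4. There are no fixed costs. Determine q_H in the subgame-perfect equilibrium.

69

Solve by backward induction. Given q_H, the follower Rigel maximises π_R = (73 - (1/2)q_H - (1/2)q_R)q_R - 4q_R.
Setting the follower's marginal profit to zero, 69 - (1/2)q_H - q_R = 0, i.e. q_R = (69 - (1/2)q_H).
The leader anticipates this reaction. Substituting into P = 73 - 0.5Q gives P = 77/2 - (1/4)q_H, so π_H = (77/2 - (1/4)q_H)q_H - 4q_H.
Maximising: ∂π_H/∂q_H = 69/2 - (1/2)q_H = 0, giving q_H = 69.
Then q_R = (69 - (1/2)·69) = 69/2.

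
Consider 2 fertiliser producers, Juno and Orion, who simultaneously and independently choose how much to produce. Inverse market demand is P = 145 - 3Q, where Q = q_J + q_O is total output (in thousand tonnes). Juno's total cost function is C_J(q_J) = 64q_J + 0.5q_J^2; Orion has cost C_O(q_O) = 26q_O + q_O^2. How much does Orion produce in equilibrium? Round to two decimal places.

Juno's profit: π_J = (145 - 3Q)q_J - (64q_J + (1/2)q_J²). Setting ∂π_J/∂q_J = 0: 81 - 7q_J - 3(q_O) = 0.
Orion's first-order condition: 119 - 8q_O - 3(q_J) = 0.
Rearranging gives the reaction functions q_J = (81 - 3q_O)/7 and q_O = (119 - 3q_J)/8.
Substituting one into the other gives q_J = 291/47 and q_O = 590/47.

12.55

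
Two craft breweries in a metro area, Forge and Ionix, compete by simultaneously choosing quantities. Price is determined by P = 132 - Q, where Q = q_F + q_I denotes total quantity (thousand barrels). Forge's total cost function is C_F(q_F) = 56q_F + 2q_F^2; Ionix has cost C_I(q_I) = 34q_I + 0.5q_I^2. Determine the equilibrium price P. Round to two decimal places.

Forge's profit: π_F = (132 - Q)q_F - (56q_F + 2q_F²). Setting ∂π_F/∂q_F = 0: 76 - 6q_F - (q_I) = 0.
Ionix's profit: π_I = (132 - Q)q_I - (34q_I + (1/2)q_I²). Setting ∂π_I/∂q_I = 0: 98 - 3q_I - (q_F) = 0.
Rearranging gives the reaction functions q_F = (76 - q_I)/6 and q_I = (98 - q_F)/3.
Substituting one into the other gives q_F = 130/17 and q_I = 512/17.
Total output Q = 642/17, so price P = 132 - 642/17 = 1602/17.

94.24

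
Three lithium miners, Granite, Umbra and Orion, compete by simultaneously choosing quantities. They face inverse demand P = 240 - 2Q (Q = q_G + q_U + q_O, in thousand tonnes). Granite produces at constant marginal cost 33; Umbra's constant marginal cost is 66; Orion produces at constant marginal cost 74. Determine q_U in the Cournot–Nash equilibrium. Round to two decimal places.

Granite's profit: π_G = (240 - 2Q)q_G - (33q_G). Setting ∂π_G/∂q_G = 0: 207 - 4q_G - 2(q_U + q_O) = 0.
Umbra's profit: π_U = (240 - 2Q)q_U - (66q_U). Setting ∂π_U/∂q_U = 0: 174 - 4q_U - 2(q_G + q_O) = 0.
Orion's first-order condition: 166 - 4q_O - 2(q_G + q_U) = 0.
Adding the 3 conditions: 547 − 4Q − 4Q = 0, i.e. Q = 547/8.
Back-substituting: q_G = (207 − 547/4)/2 = 281/8, q_U = (174 − 547/4)/2 = 149/8, q_O = (166 − 547/4)/2 = 117/8.

18.63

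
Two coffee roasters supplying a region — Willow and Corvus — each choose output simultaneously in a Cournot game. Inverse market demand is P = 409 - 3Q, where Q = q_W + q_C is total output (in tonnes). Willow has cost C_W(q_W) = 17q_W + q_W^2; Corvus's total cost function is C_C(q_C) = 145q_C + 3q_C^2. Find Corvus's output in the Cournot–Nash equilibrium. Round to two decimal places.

10.76

Willow's profit: π_W = (409 - 3Q)q_W - (17q_W + q_W²). Setting ∂π_W/∂q_W = 0: 392 - 8q_W - 3(q_C) = 0.
Corvus's first-order condition: 264 - 12q_C - 3(q_W) = 0.
Best responses: q_W = (392 - 3q_C)/8, q_C = (264 - 3q_W)/12.
Substituting one into the other gives q_W = 1304/29 and q_C = 312/29.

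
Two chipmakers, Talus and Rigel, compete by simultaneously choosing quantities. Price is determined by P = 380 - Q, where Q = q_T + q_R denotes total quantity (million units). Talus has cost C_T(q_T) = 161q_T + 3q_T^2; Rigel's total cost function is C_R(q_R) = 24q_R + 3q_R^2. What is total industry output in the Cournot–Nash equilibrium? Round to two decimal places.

Talus's profit: π_T = (380 - Q)q_T - (161q_T + 3q_T²). Setting ∂π_T/∂q_T = 0: 219 - 8q_T - (q_R) = 0.
Rigel's first-order condition: 356 - 8q_R - (q_T) = 0.
Rearranging gives the reaction functions q_T = (219 - q_R)/8 and q_R = (356 - q_T)/8.
Solving the pair: q_T = 1396/63, q_R = 41.7302.
Total output Q = 1396/63 + 41.7302 = 575/9.

63.89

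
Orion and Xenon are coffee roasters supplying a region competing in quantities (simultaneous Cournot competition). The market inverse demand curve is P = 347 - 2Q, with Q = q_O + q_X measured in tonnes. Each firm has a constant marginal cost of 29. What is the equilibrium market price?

Each firm earns π_i = (347 - 2Q)q_i - 29q_i.
First-order condition (treating rivals' output as given): 318 - 4q_i - 2q_j = 0.
With identical firms every q_j equals q_i, so q_j = q_i and 318 = 6q_i, giving q_i = 53.
Total output Q = 106, so price P = 347 - 2·106 = 135.

135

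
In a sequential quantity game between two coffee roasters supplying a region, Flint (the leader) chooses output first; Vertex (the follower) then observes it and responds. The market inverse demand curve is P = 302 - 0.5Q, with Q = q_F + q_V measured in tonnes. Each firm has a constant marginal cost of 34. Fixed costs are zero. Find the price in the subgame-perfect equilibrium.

Solve by backward induction. Given q_F, the follower Vertex maximises π_V = (302 - (1/2)q_F - (1/2)q_V)q_V - 34q_V.
Follower FOC: 268 - (1/2)q_F - q_V = 0, so q_V(q_F) = (268 - (1/2)q_F).
Flint substitutes q_V(q_F) into its own profit: π_F = q_F(302 - (1/2)q_F - (268 - (1/2)q_F)/2) - 34q_F = (168 - (1/4)q_F)q_F - 34q_F.
Leader FOC: 134 - (1/2)q_F = 0, so q_F = 268.
Then q_V = (268 - (1/2)·268) = 134.
Total output Q = 402, so price P = 302 - (1/2)·402 = 101.

101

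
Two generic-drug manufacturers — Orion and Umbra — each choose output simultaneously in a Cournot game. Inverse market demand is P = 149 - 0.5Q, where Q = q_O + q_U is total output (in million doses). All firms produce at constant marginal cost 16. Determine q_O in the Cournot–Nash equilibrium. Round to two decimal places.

A representative firm's profit is π_i = q_i(149 - 0.5Q) - 16q_i.
First-order condition (treating rivals' output as given): 133 - q_i - (1/2)q_j = 0.
By symmetry each firm produces the same amount; substituting q_j = q_i yields q_i = 133/(3/2) = 266/3.

88.67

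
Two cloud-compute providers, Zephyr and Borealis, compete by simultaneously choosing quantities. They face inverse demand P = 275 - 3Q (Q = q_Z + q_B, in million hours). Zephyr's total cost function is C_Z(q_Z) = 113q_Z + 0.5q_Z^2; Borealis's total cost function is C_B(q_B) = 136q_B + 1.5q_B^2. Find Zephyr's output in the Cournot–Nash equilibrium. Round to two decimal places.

Zephyr's profit: π_Z = (275 - 3Q)q_Z - (113q_Z + (1/2)q_Z²). Setting ∂π_Z/∂q_Z = 0: 162 - 7q_Z - 3(q_B) = 0.
Borealis's profit: π_B = (275 - 3Q)q_B - (136q_B + (3/2)q_B²). Setting ∂π_B/∂q_B = 0: 139 - 9q_B - 3(q_Z) = 0.
Rearranging gives the reaction functions q_Z = (162 - 3q_B)/7 and q_B = (139 - 3q_Z)/9.
Substituting one into the other gives q_Z = 347/18 and q_B = 487/54.

19.28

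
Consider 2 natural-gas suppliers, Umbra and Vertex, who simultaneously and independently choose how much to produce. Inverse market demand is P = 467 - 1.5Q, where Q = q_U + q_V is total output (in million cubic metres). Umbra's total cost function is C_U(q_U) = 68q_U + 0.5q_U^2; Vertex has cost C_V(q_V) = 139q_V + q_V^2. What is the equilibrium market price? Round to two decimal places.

Umbra's profit: π_U = (467 - 1.5Q)q_U - (68q_U + (1/2)q_U²). Setting ∂π_U/∂q_U = 0: 399 - 4q_U - (3/2)(q_V) = 0.
Vertex's first-order condition: 328 - 5q_V - (3/2)(q_U) = 0.
Rearranging gives the reaction functions q_U = (399 - (3/2)q_V)/4 and q_V = (328 - (3/2)q_U)/5.
Substituting one into the other gives q_U = 84.6761 and q_V = 40.1972.
Total output Q = 124.8732, so price P = 467 - (3/2)·124.8732 = 279.6901.

279.69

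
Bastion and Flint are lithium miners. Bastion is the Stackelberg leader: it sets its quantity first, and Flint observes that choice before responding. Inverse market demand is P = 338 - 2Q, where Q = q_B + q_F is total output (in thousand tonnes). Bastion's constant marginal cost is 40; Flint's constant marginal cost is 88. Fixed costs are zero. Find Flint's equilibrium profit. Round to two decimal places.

Solve by backward induction. Given q_B, the follower Flint maximises π_F = (338 - 2q_B - 2q_F)q_F - 88q_F.
Setting the follower's marginal profit to zero, 250 - 2q_B - 4q_F = 0, i.e. q_F = (250 - 2q_B)/4.
Bastion substitutes q_F(q_B) into its own profit: π_B = q_B(338 - 2q_B - (250 - 2q_B)/2) - 40q_B = (213 - q_B)q_B - 40q_B.
Leader FOC: 173 - 2q_B = 0, so q_B = 173/2.
Then q_F = (250 - 2·(173/2))/4 = 77/4.
Price P = 338 - 2·(423/4) = 253/2.
Flint's profit: (253/2 - 88)·(77/4) = 741.1250.

741.13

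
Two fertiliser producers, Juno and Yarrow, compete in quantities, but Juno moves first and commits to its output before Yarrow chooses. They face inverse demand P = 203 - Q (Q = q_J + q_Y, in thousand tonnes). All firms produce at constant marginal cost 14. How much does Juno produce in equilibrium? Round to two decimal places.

Solve by backward induction. Given q_J, the follower Yarrow maximises π_Y = (203 - q_J - q_Y)q_Y - 14q_Y.
∂π_Y/∂q_Y = 189 - q_J - 2q_Y = 0 gives the reaction function q_Y = (189 - q_J)/2.
Juno substitutes q_Y(q_J) into its own profit: π_J = q_J(203 - q_J - (189 - q_J)/2) - 14q_J = (217/2 - (1/2)q_J)q_J - 14q_J.
Leader FOC: 189/2 - q_J = 0, so q_J = 189/2.
Then q_Y = (189 - 189/2)/2 = 189/4.

94.50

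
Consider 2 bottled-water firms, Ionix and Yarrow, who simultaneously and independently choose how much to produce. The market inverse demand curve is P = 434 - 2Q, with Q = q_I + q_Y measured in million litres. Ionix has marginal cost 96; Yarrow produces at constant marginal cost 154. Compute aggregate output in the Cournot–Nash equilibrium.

103

Ionix's profit: π_I = (434 - 2Q)q_I - (96q_I). Setting ∂π_I/∂q_I = 0: 338 - 4q_I - 2(q_Y) = 0.
Yarrow's first-order condition: 280 - 4q_Y - 2(q_I) = 0.
Rearranging gives the reaction functions q_I = (338 - 2q_Y)/4 and q_Y = (280 - 2q_I)/4.
Substituting one into the other gives q_I = 66 and q_Y = 37.
Total output Q = 66 + 37 = 103.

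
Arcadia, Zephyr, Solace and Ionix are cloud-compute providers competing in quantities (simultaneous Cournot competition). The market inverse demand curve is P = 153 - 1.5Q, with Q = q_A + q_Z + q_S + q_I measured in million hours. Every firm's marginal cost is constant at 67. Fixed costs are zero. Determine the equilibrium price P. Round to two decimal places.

A representative firm's profit is π_i = q_i(153 - 1.5Q) - 67q_i.
Setting ∂π_i/∂q_i = 0 with rivals' quantities fixed: 86 - 3q_i - (3/2)·Σ_{j≠i} q_j = 0.
With identical firms every q_j equals q_i, so Σ_{j≠i} q_j = 3q_i and 86 = (15/2)q_i, giving q_i = 172/15.
Total output Q = 688/15, so price P = 153 - (3/2)·(688/15) = 421/5.

84.20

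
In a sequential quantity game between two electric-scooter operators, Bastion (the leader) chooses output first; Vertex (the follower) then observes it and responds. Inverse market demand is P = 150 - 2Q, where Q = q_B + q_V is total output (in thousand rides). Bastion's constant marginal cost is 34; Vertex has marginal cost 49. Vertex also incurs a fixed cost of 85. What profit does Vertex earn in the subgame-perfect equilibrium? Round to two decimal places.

Solve by backward induction. Given q_B, the follower Vertex maximises π_V = (150 - 2q_B - 2q_V)q_V - 49q_V.
Setting the follower's marginal profit to zero, 101 - 2q_B - 4q_V = 0, i.e. q_V = (101 - 2q_B)/4.
The leader anticipates this reaction. Substituting into P = 150 - 2Q gives P = 199/2 - q_B, so π_B = (199/2 - q_B)q_B - 34q_B.
The leader's first-order condition 131/2 - 2q_B = 0 yields q_B = 131/4.
Then q_V = (101 - 2·(131/4))/4 = 71/8.
Price P = 150 - 2·(333/8) = 267/4.
Vertex's profit: (267/4 - 49)·(71/8) - 85 = 72.5313.

72.53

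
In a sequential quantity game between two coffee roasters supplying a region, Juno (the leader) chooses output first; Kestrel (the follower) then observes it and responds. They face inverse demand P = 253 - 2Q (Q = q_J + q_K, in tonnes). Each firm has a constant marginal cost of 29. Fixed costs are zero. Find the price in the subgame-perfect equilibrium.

85

The follower Kestrel best-responds to any q_J: π_K = (253 - 2Q)q_K - 29q_K.
Setting the follower's marginal profit to zero, 224 - 2q_J - 4q_K = 0, i.e. q_K = (224 - 2q_J)/4.
Juno substitutes q_K(q_J) into its own profit: π_J = q_J(253 - 2q_J - (224 - 2q_J)/2) - 29q_J = (141 - q_J)q_J - 29q_J.
The leader's first-order condition 112 - 2q_J = 0 yields q_J = 56.
Then q_K = (224 - 2·56)/4 = 28.
Total output Q = 84, so price P = 253 - 2·84 = 85.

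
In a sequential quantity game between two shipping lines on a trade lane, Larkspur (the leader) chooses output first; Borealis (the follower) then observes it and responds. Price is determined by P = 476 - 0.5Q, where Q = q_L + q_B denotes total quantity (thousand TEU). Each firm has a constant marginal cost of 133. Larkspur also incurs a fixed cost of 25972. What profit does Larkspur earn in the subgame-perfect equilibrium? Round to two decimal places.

The follower Borealis best-responds to any q_L: π_B = (476 - 0.5Q)q_B - 133q_B.
Follower FOC: 343 - (1/2)q_L - q_B = 0, so q_B(q_L) = (343 - (1/2)q_L).
Larkspur substitutes q_B(q_L) into its own profit: π_L = q_L(476 - (1/2)q_L - (343 - (1/2)q_L)/2) - 133q_L = (609/2 - (1/4)q_L)q_L - 133q_L.
Maximising: ∂π_L/∂q_L = 343/2 - (1/2)q_L = 0, giving q_L = 343.
Then q_B = (343 - (1/2)·343) = 343/2.
Price P = 476 - (1/2)·(1029/2) = 875/4.
Larkspur's profit: (875/4 - 133)·343 - 25972 = 3440.2500.

3440.25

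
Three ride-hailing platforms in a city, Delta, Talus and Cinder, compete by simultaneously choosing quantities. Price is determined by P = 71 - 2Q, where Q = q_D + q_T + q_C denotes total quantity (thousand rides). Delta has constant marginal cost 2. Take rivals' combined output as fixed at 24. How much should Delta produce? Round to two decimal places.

With rivals' combined output fixed at 24, Delta's profit is π_D = (71 - 2·24 - 2q_D)q_D - (2q_D) = (23 - 2q_D)q_D - (2q_D).
∂π_D/∂q_D = 21 - 4q_D = 0, so q_D = 21/4.

5.25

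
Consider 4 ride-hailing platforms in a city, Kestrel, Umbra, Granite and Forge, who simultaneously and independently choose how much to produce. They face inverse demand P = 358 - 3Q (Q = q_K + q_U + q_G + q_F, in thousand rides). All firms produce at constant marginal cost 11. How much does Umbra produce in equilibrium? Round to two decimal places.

23.13

Each firm earns π_i = (358 - 3Q)q_i - 11q_i.
Setting ∂π_i/∂q_i = 0 with rivals' quantities fixed: 347 - 6q_i - 3·Σ_{j≠i} q_j = 0.
With identical firms every q_j equals q_i, so Σ_{j≠i} q_j = 3q_i and 347 = 15q_i, giving q_i = 347/15.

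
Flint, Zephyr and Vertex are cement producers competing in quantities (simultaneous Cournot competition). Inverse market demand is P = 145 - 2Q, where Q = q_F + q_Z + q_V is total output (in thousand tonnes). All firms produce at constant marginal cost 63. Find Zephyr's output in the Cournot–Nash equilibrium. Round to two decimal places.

Each firm earns π_i = (145 - 2Q)q_i - 63q_i.
Setting ∂π_i/∂q_i = 0 with rivals' quantities fixed: 82 - 4q_i - 2·Σ_{j≠i} q_j = 0.
With identical firms every q_j equals q_i, so Σ_{j≠i} q_j = 2q_i and 82 = 8q_i, giving q_i = 41/4.

10.25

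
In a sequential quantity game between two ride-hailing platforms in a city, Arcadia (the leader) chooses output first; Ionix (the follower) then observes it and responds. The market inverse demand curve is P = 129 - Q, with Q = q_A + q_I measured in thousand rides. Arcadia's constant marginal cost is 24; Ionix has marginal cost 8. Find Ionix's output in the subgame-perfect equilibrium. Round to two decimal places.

The follower Ionix best-responds to any q_A: π_I = (129 - Q)q_I - 8q_I.
∂π_I/∂q_I = 121 - q_A - 2q_I = 0 gives the reaction function q_I = (121 - q_A)/2.
The leader anticipates this reaction. Substituting into P = 129 - Q gives P = 137/2 - (1/2)q_A, so π_A = (137/2 - (1/2)q_A)q_A - 24q_A.
Leader FOC: 89/2 - q_A = 0, so q_A = 89/2.
Then q_I = (121 - 89/2)/2 = 153/4.

38.25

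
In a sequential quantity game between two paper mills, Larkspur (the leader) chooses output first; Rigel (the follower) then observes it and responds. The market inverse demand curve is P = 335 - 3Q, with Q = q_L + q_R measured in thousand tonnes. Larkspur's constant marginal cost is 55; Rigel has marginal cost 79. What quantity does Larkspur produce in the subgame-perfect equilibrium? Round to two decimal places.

50.67

Solve by backward induction. Given q_L, the follower Rigel maximises π_R = (335 - 3q_L - 3q_R)q_R - 79q_R.
Setting the follower's marginal profit to zero, 256 - 3q_L - 6q_R = 0, i.e. q_R = (256 - 3q_L)/6.
The leader anticipates this reaction. Substituting into P = 335 - 3Q gives P = 207 - (3/2)q_L, so π_L = (207 - (3/2)q_L)q_L - 55q_L.
The leader's first-order condition 152 - 3q_L = 0 yields q_L = 152/3.
Then q_R = (256 - 3·(152/3))/6 = 52/3.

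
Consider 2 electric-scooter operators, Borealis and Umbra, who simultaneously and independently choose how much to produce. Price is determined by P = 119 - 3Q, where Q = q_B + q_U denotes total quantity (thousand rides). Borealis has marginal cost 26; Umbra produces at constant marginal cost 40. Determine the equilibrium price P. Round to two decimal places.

61.67

Borealis's profit: π_B = (119 - 3Q)q_B - (26q_B). Setting ∂π_B/∂q_B = 0: 93 - 6q_B - 3(q_U) = 0.
Umbra's first-order condition: 79 - 6q_U - 3(q_B) = 0.
So q_B = (93 - 3q_U)/6 and q_U = (79 - 3q_B)/6.
Solving the pair: q_B = 107/9, q_U = 65/9.
Total output Q = 172/9, so price P = 119 - 3·(172/9) = 185/3.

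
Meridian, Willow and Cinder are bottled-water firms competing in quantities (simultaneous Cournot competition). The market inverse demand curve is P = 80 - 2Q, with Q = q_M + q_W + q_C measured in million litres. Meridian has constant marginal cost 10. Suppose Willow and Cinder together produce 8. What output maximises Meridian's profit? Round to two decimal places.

With rivals' combined output fixed at 8, Meridian's profit is π_M = (80 - 2·8 - 2q_M)q_M - (10q_M) = (64 - 2q_M)q_M - (10q_M).
∂π_M/∂q_M = 54 - 4q_M = 0, so q_M = 27/2.

13.50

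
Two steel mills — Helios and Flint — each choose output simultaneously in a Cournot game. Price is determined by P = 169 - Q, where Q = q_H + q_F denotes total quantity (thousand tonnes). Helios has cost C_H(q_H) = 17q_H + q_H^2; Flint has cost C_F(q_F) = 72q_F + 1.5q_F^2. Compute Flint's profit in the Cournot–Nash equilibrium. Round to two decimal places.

Helios's profit: π_H = (169 - Q)q_H - (17q_H + q_H²). Setting ∂π_H/∂q_H = 0: 152 - 4q_H - (q_F) = 0.
Flint's profit: π_F = (169 - Q)q_F - (72q_F + (3/2)q_F²). Setting ∂π_F/∂q_F = 0: 97 - 5q_F - (q_H) = 0.
Best responses: q_H = (152 - q_F)/4, q_F = (97 - q_H)/5.
Solving the pair: q_H = 663/19, q_F = 236/19.
Price P = 169 - 899/19 = 121.6842.
Flint's profit: 121.6842·(236/19) - 72·(236/19) - (3/2)(236/19)² = 385.7064.

385.71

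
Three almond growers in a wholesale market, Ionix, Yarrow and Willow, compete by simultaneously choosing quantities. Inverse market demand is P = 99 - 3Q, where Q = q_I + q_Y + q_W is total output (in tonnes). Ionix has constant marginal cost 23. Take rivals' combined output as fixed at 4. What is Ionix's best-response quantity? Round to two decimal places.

10.67

With rivals' combined output fixed at 4, Ionix's profit is π_I = (99 - 3·4 - 3q_I)q_I - (23q_I) = (87 - 3q_I)q_I - (23q_I).
∂π_I/∂q_I = 64 - 6q_I = 0, so q_I = 32/3.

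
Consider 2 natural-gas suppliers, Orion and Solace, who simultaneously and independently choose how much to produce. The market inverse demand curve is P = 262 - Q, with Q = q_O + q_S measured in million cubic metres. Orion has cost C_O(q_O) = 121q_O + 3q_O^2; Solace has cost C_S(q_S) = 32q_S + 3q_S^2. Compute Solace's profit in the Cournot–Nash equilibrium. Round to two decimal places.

Orion's profit: π_O = (262 - Q)q_O - (121q_O + 3q_O²). Setting ∂π_O/∂q_O = 0: 141 - 8q_O - (q_S) = 0.
Solace's first-order condition: 230 - 8q_S - (q_O) = 0.
Rearranging gives the reaction functions q_O = (141 - q_S)/8 and q_S = (230 - q_O)/8.
Substituting one into the other gives q_O = 898/63 and q_S = 1699/63.
Price P = 262 - 371/9 = 1987/9.
Solace's profit: (1987/9)·(1699/63) - 32·(1699/63) - 3(1699/63)² = 2909.1469.

2909.15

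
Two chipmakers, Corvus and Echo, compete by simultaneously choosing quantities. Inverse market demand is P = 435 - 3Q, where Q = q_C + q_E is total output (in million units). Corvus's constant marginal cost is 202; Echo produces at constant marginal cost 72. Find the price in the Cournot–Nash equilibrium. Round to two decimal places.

Corvus's profit: π_C = (435 - 3Q)q_C - (202q_C). Setting ∂π_C/∂q_C = 0: 233 - 6q_C - 3(q_E) = 0.
Echo's profit: π_E = (435 - 3Q)q_E - (72q_E). Setting ∂π_E/∂q_E = 0: 363 - 6q_E - 3(q_C) = 0.
Rearranging gives the reaction functions q_C = (233 - 3q_E)/6 and q_E = (363 - 3q_C)/6.
Solving the pair: q_C = 103/9, q_E = 493/9.
Total output Q = 596/9, so price P = 435 - 3·(596/9) = 709/3.

236.33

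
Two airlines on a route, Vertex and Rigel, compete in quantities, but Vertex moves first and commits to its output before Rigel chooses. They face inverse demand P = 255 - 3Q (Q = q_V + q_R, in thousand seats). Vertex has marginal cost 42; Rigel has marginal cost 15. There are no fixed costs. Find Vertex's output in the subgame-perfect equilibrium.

The follower Rigel best-responds to any q_V: π_R = (255 - 3Q)q_R - 15q_R.
Follower FOC: 240 - 3q_V - 6q_R = 0, so q_R(q_V) = (240 - 3q_V)/6.
Vertex substitutes q_R(q_V) into its own profit: π_V = q_V(255 - 3q_V - (240 - 3q_V)/2) - 42q_V = (135 - (3/2)q_V)q_V - 42q_V.
The leader's first-order condition 93 - 3q_V = 0 yields q_V = 31.
Then q_R = (240 - 3·31)/6 = 49/2.

31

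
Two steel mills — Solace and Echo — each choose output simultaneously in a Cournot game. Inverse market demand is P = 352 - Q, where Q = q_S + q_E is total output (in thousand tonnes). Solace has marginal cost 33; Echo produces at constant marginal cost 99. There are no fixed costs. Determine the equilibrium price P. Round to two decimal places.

161.33

Solace's profit: π_S = (352 - Q)q_S - (33q_S). Setting ∂π_S/∂q_S = 0: 319 - 2q_S - (q_E) = 0.
Echo's profit: π_E = (352 - Q)q_E - (99q_E). Setting ∂π_E/∂q_E = 0: 253 - 2q_E - (q_S) = 0.
So q_S = (319 - q_E)/2 and q_E = (253 - q_S)/2.
Substituting one into the other gives q_S = 385/3 and q_E = 187/3.
Total output Q = 572/3, so price P = 352 - 572/3 = 484/3.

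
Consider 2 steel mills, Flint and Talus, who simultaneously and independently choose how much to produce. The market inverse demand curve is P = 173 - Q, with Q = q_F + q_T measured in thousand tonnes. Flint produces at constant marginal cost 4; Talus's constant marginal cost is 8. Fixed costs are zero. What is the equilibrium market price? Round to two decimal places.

Flint's profit: π_F = (173 - Q)q_F - (4q_F). Setting ∂π_F/∂q_F = 0: 169 - 2q_F - (q_T) = 0.
Talus's profit: π_T = (173 - Q)q_T - (8q_T). Setting ∂π_T/∂q_T = 0: 165 - 2q_T - (q_F) = 0.
Rearranging gives the reaction functions q_F = (169 - q_T)/2 and q_T = (165 - q_F)/2.
Solving the pair: q_F = 173/3, q_T = 161/3.
Total output Q = 334/3, so price P = 173 - 334/3 = 185/3.

61.67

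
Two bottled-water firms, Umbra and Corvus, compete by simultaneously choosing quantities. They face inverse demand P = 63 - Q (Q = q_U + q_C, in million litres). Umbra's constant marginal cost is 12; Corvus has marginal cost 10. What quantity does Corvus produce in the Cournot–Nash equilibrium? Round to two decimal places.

Umbra's profit: π_U = (63 - Q)q_U - (12q_U). Setting ∂π_U/∂q_U = 0: 51 - 2q_U - (q_C) = 0.
Corvus's first-order condition: 53 - 2q_C - (q_U) = 0.
So q_U = (51 - q_C)/2 and q_C = (53 - q_U)/2.
Substituting one into the other gives q_U = 49/3 and q_C = 55/3.

18.33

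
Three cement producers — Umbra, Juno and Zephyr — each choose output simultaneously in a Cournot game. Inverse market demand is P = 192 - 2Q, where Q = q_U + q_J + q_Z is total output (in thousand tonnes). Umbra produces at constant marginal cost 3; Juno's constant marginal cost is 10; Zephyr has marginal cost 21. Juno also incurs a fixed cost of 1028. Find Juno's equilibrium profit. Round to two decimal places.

53.13

Umbra's profit: π_U = (192 - 2Q)q_U - (3q_U). Setting ∂π_U/∂q_U = 0: 189 - 4q_U - 2(q_J + q_Z) = 0.
Juno's first-order condition: 182 - 4q_J - 2(q_U + q_Z) = 0.
Zephyr's profit: π_Z = (192 - 2Q)q_Z - (21q_Z). Setting ∂π_Z/∂q_Z = 0: 171 - 4q_Z - 2(q_U + q_J) = 0.
Adding the 3 first-order conditions: 542 − 8Q = 0, so Q = 271/4.
Back-substituting: q_U = (189 − 271/2)/2 = 107/4, q_J = (182 − 271/2)/2 = 93/4, q_Z = (171 − 271/2)/2 = 71/4.
Price P = 192 - 2·(271/4) = 113/2.
Juno's profit: (113/2 - 10)·(93/4) - 1028 = 425/8.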